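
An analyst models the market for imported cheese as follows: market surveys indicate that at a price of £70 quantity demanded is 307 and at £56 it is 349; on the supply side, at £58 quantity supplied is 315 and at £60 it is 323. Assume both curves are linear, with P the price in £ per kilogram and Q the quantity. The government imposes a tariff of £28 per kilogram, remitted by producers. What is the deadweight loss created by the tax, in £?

Demand slope: (349 − 307)/(56 − 70) = -3, so Qd = 517 − 3P.
Supply slope: (323 − 315)/(60 − 58) = 4, so Qs = 4P + 83.
Before the tax: set 517 − 3P = 4P + 83 → P* = £62, Q* = 331.
With the tax collected from producers, supply shifts: Qs = 4(P − 28) + 83.
New equilibrium: buyers pay £78, producers receive £50, Q = 283. (Wedge: Pb − Ps = 28.)
Quantity falls by |ΔQ| = |331 − 283| = 48.
DWL = ½ · t · |ΔQ| = ½ · 28 · 48 = £672.

Deadweight loss = £672.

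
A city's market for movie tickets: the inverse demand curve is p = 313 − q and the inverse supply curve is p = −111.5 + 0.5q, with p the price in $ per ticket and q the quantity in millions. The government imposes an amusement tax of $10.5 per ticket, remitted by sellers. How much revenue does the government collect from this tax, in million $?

Inverting to q(p) form: qd = 313 − p; qs = 2p + 223.
Without the tax, 313 − p = 2p + 223 gives 3p = 90, so p* = $30 and q* = 283.
With the tax collected from sellers, supply shifts: qs = 2(p − 10.5) + 223.
Solving gives q = 276 with buyers paying $37 and sellers receiving $26.5 (the $10.5 wedge).
Revenue = t · Q = 10.5 · 276 = $2898.

Tax revenue = $2898 million.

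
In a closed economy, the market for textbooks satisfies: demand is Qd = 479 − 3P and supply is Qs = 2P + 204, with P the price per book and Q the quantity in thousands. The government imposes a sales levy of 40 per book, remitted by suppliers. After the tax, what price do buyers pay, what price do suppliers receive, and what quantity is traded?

Buyers pay 71; suppliers receive 31; quantity = 266.

Without the tax, 479 − 3P = 2P + 204 gives 5P = 275, so P* = 55 and Q* = 314.
With the tax collected from suppliers, supply shifts: Qs = 2(P − 40) + 204.
New equilibrium: buyers pay 71, suppliers receive 31, Q = 266. (Wedge: Pb − Ps = 40.)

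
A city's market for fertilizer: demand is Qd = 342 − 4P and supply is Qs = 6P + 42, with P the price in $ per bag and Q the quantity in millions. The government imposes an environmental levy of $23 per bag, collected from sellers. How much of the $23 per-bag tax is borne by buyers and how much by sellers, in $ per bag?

Before the tax: set 342 − 4P = 6P + 42 → P* = $30, Q* = 222.
With the tax collected from sellers, supply shifts: Qs = 6(P − 23) + 42.
New equilibrium: buyers pay $43.8, sellers receive $20.8, Q = 166.8. (Wedge: Pb − Ps = 23.)
Burden on buyers: $13.8; on sellers: $9.2. (They sum to $23.)

Buyers bear $13.8 per bag; sellers bear $9.2 per bag.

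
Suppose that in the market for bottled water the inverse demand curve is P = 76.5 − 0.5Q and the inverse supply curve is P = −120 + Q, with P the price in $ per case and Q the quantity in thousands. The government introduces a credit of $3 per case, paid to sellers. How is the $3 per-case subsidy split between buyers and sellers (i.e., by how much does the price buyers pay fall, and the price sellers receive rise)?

Inverting to Q(P) form: Qd = 153 − 2P; Qs = P + 120.
Before the subsidy: set 153 − 2P = P + 120 → P* = $11, Q* = 131.
With a per-unit subsidy paid to sellers, each receives P + 3 per unit sold, so supply becomes Qs = (P + 3) + 120.
New equilibrium: buyers pay $10, sellers receive $13, Q = 133. (Wedge: Pb − Ps = −3.)
Gain to buyers: $1; to sellers: $2. (They sum to $3.)

Buyers gain $1 per case; sellers gain $2 per case.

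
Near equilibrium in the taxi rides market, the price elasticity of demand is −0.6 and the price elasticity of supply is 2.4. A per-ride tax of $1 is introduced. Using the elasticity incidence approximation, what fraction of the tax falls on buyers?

Buyers' share ≈ 0.8.

Incidence ratio: buyers' share ≈ εs / (εs + |εd|) = 2.4 / (2.4 + 0.6) = 0.8.
Supply is the more elastic side, so buyers bear the larger share.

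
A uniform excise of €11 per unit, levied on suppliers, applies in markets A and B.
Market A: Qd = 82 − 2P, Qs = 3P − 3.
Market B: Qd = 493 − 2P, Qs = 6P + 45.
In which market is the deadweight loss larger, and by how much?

Market A: pre-tax P* = €17, Q* = 48; post-tax Q = 34.8; deadweight loss = €72.6.
Market B: pre-tax P* = €56, Q* = 381; post-tax Q = 364.5; deadweight loss = €90.75.
Difference: €72.6 vs €90.75 → market B is larger by €18.15.

Market B, by €18.15.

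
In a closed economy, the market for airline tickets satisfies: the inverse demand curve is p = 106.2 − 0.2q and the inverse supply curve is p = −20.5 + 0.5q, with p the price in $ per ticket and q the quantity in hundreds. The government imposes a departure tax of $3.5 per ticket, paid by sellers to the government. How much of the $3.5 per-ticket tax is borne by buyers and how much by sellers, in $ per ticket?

Inverting to q(p) form: qd = 531 − 5p; qs = 2p + 41.
Without the tax, 531 − 5p = 2p + 41 gives 7p = 490, so p* = $70 and q* = 181.
With the tax collected from sellers, supply shifts: qs = 2(p − 3.5) + 41.
Solving gives q = 176 with buyers paying $71 and sellers receiving $67.5 (the $3.5 wedge).
Burden on buyers: $1; on sellers: $2.5. (They sum to $3.5.)

Buyers bear $1 per ticket; sellers bear $2.5 per ticket.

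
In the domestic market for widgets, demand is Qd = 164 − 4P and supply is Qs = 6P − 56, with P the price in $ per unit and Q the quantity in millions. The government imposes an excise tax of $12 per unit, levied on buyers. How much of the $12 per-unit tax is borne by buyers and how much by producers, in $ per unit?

Buyers bear $7.2 per unit; producers bear $4.8 per unit.

Before the tax: set 164 − 4P = 6P − 56 → P* = $22, Q* = 76.
With the tax collected from buyers, demand (in seller-price terms) shifts: Qd = 164 − 4(P + 12).
Solving gives Q = 47.2 with buyers paying $29.2 and producers receiving $17.2 (the $12 wedge).
Burden on buyers: $7.2; on producers: $4.8. (They sum to $12.)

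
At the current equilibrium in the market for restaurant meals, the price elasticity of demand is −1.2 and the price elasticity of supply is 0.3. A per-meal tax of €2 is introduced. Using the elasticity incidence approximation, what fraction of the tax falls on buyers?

Buyers' share ≈ 0.2.

Incidence ratio: buyers' share ≈ εs / (εs + |εd|) = 0.3 / (0.3 + 1.2) = 0.2.
Supply is the less elastic side, so buyers bear the smaller share.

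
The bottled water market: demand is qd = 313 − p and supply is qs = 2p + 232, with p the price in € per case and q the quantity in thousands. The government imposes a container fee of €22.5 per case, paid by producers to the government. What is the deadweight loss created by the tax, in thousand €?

Without the tax, 313 − p = 2p + 232 gives 3p = 81, so p* = €27 and q* = 286.
With the tax collected from producers, supply shifts: qs = 2(p − 22.5) + 232.
New equilibrium: consumers pay €42, producers receive €19.5, q = 271. (Wedge: pb − ps = 22.5.)
Quantity falls by |ΔQ| = |286 − 271| = 15.
DWL = ½ · t · |ΔQ| = ½ · 22.5 · 15 = €168.75.

Deadweight loss = €168.75 thousand.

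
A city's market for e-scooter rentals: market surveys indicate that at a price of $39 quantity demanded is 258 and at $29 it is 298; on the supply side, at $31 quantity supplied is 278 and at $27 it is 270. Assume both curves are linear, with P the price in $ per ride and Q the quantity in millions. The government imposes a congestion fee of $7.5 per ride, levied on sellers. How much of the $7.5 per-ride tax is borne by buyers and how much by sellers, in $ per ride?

Demand slope: (298 − 258)/(29 − 39) = -4, so Qd = 414 − 4P.
Supply slope: (270 − 278)/(27 − 31) = 2, so Qs = 2P + 216.
Before the tax: set 414 − 4P = 2P + 216 → P* = $33, Q* = 282.
With the tax collected from sellers, supply shifts: Qs = 2(P − 7.5) + 216.
New equilibrium: buyers pay $35.5, sellers receive $28, Q = 272. (Wedge: Pb − Ps = 7.5.)
Burden on buyers: $2.5; on sellers: $5. (They sum to $7.5.)
The less price-elastic side of the market bears the larger share of a per-unit tax.

Buyers bear $2.5 per ride; sellers bear $5 per ride.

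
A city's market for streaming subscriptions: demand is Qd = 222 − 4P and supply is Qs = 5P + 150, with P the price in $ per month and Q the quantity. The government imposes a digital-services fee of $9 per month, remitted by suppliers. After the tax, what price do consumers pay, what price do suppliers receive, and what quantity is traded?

Without the tax, 222 − 4P = 5P + 150 gives 9P = 72, so P* = $8 and Q* = 190.
With the tax collected from suppliers, supply shifts: Qs = 5(P − 9) + 150.
New equilibrium: consumers pay $13, suppliers receive $4, Q = 170. (Wedge: Pb − Ps = 9.)

Consumers pay $13; suppliers receive $4; quantity = 170.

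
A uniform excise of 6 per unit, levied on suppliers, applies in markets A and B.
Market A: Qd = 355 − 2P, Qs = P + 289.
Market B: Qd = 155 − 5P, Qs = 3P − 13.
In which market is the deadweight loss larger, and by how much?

Market B, by 21.75.

Market A: pre-tax P* = 22, Q* = 311; post-tax Q = 307; deadweight loss = 12.
Market B: pre-tax P* = 21, Q* = 50; post-tax Q = 38.75; deadweight loss = 33.75.
Difference: 12 vs 33.75 → market B is larger by 21.75.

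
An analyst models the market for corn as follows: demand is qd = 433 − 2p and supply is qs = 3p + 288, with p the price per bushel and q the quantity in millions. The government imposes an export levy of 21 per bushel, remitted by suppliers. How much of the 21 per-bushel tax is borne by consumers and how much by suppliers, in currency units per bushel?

Before the tax: set 433 − 2p = 3p + 288 → p* = 29, q* = 375.
With the tax collected from suppliers, supply shifts: qs = 3(p − 21) + 288.
Solving gives q = 349.8 with consumers paying 41.6 and suppliers receiving 20.6 (the 21 wedge).
Burden on consumers: 12.6; on suppliers: 8.4. (They sum to 21.)

Consumers bear 12.6 per bushel; suppliers bear 8.4 per bushel.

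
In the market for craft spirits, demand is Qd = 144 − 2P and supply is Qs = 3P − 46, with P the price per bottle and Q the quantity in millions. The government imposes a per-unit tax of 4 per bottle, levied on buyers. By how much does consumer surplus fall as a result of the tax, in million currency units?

Consumer surplus falls by 157.44 million.

Before the tax: set 144 − 2P = 3P − 46 → P* = 38, Q* = 68.
With the tax collected from buyers, demand (in seller-price terms) shifts: Qd = 144 − 2(P + 4).
New equilibrium: buyers pay 40.4, producers receive 36.4, Q = 63.2. (Wedge: Pb − Ps = 4.)
ΔCS is the trapezoid between Q = 63.2 and Q = 68 of height 2.4: ½ · (68 + 63.2) · 2.4 = 157.44.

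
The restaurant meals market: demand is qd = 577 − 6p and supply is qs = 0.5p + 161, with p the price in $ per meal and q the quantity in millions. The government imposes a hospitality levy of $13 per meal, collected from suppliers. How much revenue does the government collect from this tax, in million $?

Tax revenue = $2431 million.

Before the tax: set 577 − 6p = 0.5p + 161 → p* = $64, q* = 193.
With the tax collected from suppliers, supply shifts: qs = 0.5(p − 13) + 161.
Solving gives q = 187 with consumers paying $65 and suppliers receiving $52 (the $13 wedge).
Revenue = t · Q = 13 · 187 = $2431.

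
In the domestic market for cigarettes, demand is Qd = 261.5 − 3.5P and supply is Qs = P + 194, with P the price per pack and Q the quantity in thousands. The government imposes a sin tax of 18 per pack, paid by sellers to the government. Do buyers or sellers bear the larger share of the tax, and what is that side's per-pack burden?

Before the tax: set 261.5 − 3.5P = P + 194 → P* = 15, Q* = 209.
With the tax collected from sellers, supply shifts: Qs = (P − 18) + 194.
New equilibrium: buyers pay 19, sellers receive 1, Q = 195. (Wedge: Pb − Ps = 18.)
Per-pack burden: buyers 4, sellers 14.
Sellers take the larger share because supply is less price-elastic here (demand slope 3.5 vs supply slope 1).

Sellers bear the larger share: 14 per pack.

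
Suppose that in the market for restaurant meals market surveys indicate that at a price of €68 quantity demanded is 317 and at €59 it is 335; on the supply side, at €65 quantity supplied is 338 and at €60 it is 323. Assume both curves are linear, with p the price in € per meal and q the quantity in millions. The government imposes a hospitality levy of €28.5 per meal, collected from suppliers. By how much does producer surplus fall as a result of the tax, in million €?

Demand slope: (335 − 317)/(59 − 68) = -2, so qd = 453 − 2p.
Supply slope: (323 − 338)/(60 − 65) = 3, so qs = 3p + 143.
Before the tax: set 453 − 2p = 3p + 143 → p* = €62, q* = 329.
With the tax collected from suppliers, supply shifts: qs = 3(p − 28.5) + 143.
New equilibrium: buyers pay €79.1, suppliers receive €50.6, q = 294.8. (Wedge: pb − ps = 28.5.)
ΔPS is the trapezoid between Q = 294.8 and Q = 329 of height €11.4: ½ · (329 + 294.8) · 11.4 = €3555.66.

Producer surplus falls by €3555.66 million.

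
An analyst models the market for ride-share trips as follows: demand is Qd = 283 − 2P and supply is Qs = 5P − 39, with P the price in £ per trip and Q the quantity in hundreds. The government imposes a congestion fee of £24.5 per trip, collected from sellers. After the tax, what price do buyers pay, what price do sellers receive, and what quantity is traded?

Before the tax: set 283 − 2P = 5P − 39 → P* = £46, Q* = 191.
With the tax collected from sellers, supply shifts: Qs = 5(P − 24.5) − 39.
Solving gives Q = 156 with buyers paying £63.5 and sellers receiving £39 (the £24.5 wedge).
The less price-elastic side of the market bears the larger share of a per-unit tax.

Buyers pay £63.5; sellers receive £39; quantity = 156.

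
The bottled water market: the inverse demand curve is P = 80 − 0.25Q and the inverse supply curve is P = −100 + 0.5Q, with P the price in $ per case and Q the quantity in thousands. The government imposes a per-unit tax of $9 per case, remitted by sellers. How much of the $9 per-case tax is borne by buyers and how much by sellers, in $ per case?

Buyers bear $3 per case; sellers bear $6 per case.

Rewrite in direct form: Qd = 320 − 4P and Qs = 2P + 200.
Before the tax: set 320 − 4P = 2P + 200 → P* = $20, Q* = 240.
With the tax collected from sellers, supply shifts: Qs = 2(P − 9) + 200.
New equilibrium: buyers pay $23, sellers receive $14, Q = 228. (Wedge: Pb − Ps = 9.)
Burden on buyers: $3; on sellers: $6. (They sum to $9.)
The less price-elastic side of the market bears the larger share of a per-unit tax.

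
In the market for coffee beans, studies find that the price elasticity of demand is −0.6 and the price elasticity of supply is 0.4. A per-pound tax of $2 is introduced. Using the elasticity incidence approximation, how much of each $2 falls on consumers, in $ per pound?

Incidence ratio: consumers' share ≈ εs / (εs + |εd|) = 0.4 / (0.4 + 0.6) = 0.4.
So consumers bear ≈ 0.4 × $2 = $0.8; sellers bear $1.2.

Consumers bear ≈ $0.8 per pound.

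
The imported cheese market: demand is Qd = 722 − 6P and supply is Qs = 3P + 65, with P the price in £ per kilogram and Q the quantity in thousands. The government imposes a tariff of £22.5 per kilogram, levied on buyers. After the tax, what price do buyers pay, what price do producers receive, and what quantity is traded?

Buyers pay £80.5; producers receive £58; quantity = 239.

Before the tax: set 722 − 6P = 3P + 65 → P* = £73, Q* = 284.
With the tax collected from buyers, demand (in seller-price terms) shifts: Qd = 722 − 6(P + 22.5).
Solving gives Q = 239 with buyers paying £80.5 and producers receiving £58 (the £22.5 wedge).
The less price-elastic side of the market bears the larger share of a per-unit tax.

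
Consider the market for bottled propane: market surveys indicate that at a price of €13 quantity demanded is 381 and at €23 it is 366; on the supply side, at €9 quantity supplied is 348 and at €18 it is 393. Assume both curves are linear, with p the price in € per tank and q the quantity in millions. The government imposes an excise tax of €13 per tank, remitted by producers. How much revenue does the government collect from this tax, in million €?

Tax revenue = €4719 million.

Demand slope: (366 − 381)/(23 − 13) = -1.5, so qd = 400.5 − 1.5p.
Supply slope: (393 − 348)/(18 − 9) = 5, so qs = 5p + 303.
Before the tax: set 400.5 − 1.5p = 5p + 303 → p* = €15, q* = 378.
With the tax collected from producers, supply shifts: qs = 5(p − 13) + 303.
Solving gives q = 363 with buyers paying €25 and producers receiving €12 (the €13 wedge).
Revenue = t · Q = 13 · 363 = €4719.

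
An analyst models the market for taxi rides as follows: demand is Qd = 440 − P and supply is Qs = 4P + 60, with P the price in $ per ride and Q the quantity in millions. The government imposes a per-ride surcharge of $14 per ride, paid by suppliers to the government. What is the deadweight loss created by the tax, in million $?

Deadweight loss = $78.4 million.

Without the tax, 440 − P = 4P + 60 gives 5P = 380, so P* = $76 and Q* = 364.
With the tax collected from suppliers, supply shifts: Qs = 4(P − 14) + 60.
Solving gives Q = 352.8 with buyers paying $87.2 and suppliers receiving $73.2 (the $14 wedge).
Quantity falls by |ΔQ| = |364 − 352.8| = 11.2.
DWL = ½ · t · |ΔQ| = ½ · 14 · 11.2 = $78.4.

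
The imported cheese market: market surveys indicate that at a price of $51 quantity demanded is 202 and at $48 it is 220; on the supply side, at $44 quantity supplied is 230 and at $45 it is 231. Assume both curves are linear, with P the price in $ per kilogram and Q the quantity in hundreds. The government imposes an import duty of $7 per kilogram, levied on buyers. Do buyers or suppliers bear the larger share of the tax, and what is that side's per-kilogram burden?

Demand slope: (220 − 202)/(48 − 51) = -6, so Qd = 508 − 6P.
Supply slope: (231 − 230)/(45 − 44) = 1, so Qs = P + 186.
Without the tax, 508 − 6P = P + 186 gives 7P = 322, so P* = $46 and Q* = 232.
With the tax collected from buyers, demand (in seller-price terms) shifts: Qd = 508 − 6(P + 7).
New equilibrium: buyers pay $47, suppliers receive $40, Q = 226. (Wedge: Pb − Ps = 7.)
Per-kilogram burden: buyers $1, suppliers $6.
Suppliers take the larger share because supply is less price-elastic here (demand slope 6 vs supply slope 1).
The less price-elastic side of the market bears the larger share of a per-unit tax.

Suppliers bear the larger share: $6 per kilogram.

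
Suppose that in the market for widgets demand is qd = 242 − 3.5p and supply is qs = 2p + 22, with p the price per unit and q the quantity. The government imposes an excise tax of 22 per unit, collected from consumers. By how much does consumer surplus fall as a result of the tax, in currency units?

Consumer surplus falls by 704.

Before the tax: set 242 − 3.5p = 2p + 22 → p* = 40, q* = 102.
With the tax collected from consumers, demand (in seller-price terms) shifts: qd = 242 − 3.5(p + 22).
Solving gives q = 74 with consumers paying 48 and suppliers receiving 26 (the 22 wedge).
ΔCS is the trapezoid between Q = 74 and Q = 102 of height 8: ½ · (102 + 74) · 8 = 704.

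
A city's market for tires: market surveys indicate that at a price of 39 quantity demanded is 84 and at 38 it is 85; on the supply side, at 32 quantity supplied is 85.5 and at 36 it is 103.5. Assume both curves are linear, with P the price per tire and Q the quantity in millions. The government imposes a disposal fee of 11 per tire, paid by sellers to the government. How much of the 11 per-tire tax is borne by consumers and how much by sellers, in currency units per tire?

Consumers bear 9 per tire; sellers bear 2 per tire.

Demand slope: (85 − 84)/(38 − 39) = -1, so Qd = 123 − P.
Supply slope: (103.5 − 85.5)/(36 − 32) = 4.5, so Qs = 4.5P − 58.5.
Before the tax: set 123 − P = 4.5P − 58.5 → P* = 33, Q* = 90.
With the tax collected from sellers, supply shifts: Qs = 4.5(P − 11) − 58.5.
Solving gives Q = 81 with consumers paying 42 and sellers receiving 31 (the 11 wedge).
Burden on consumers: 9; on sellers: 2. (They sum to 11.)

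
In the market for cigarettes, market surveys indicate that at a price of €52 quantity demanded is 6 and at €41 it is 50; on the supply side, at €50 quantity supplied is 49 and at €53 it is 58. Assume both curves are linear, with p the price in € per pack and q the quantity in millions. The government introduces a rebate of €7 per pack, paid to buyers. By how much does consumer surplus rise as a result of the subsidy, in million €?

Consumer surplus rises by €120 million.

Demand slope: (50 − 6)/(41 − 52) = -4, so qd = 214 − 4p.
Supply slope: (58 − 49)/(53 − 50) = 3, so qs = 3p − 101.
Before the subsidy: set 214 − 4p = 3p − 101 → p* = €45, q* = 34.
With a per-unit subsidy paid to buyers, each effectively pays p − 7, so demand becomes qd = 214 − 4(p − 7).
New equilibrium: buyers pay €42, suppliers receive €49, q = 46. (Wedge: pb − ps = −7.)
ΔCS is the trapezoid between Q = 46 and Q = 34 of height €3: ½ · (34 + 46) · 3 = €120.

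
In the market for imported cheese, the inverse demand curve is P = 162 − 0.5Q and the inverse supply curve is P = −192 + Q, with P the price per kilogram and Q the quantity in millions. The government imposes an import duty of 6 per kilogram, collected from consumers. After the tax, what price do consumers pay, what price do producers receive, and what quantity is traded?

Inverting to Q(P) form: Qd = 324 − 2P; Qs = P + 192.
Before the tax: set 324 − 2P = P + 192 → P* = 44, Q* = 236.
With the tax collected from consumers, demand (in seller-price terms) shifts: Qd = 324 − 2(P + 6).
New equilibrium: consumers pay 46, producers receive 40, Q = 232. (Wedge: Pb − Ps = 6.)
The less price-elastic side of the market bears the larger share of a per-unit tax.

Consumers pay 46; producers receive 40; quantity = 232.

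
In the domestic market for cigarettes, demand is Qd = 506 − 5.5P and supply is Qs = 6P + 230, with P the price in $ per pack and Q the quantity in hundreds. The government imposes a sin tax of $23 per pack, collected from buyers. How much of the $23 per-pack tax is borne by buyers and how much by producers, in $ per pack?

Buyers bear $12 per pack; producers bear $11 per pack.

Before the tax: set 506 − 5.5P = 6P + 230 → P* = $24, Q* = 374.
With the tax collected from buyers, demand (in seller-price terms) shifts: Qd = 506 − 5.5(P + 23).
Solving gives Q = 308 with buyers paying $36 and producers receiving $13 (the $23 wedge).
Burden on buyers: $12; on producers: $11. (They sum to $23.)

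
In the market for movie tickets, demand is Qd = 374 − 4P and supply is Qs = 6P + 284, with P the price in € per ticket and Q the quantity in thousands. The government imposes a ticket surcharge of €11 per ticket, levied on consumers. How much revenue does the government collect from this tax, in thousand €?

Without the tax, 374 − 4P = 6P + 284 gives 10P = 90, so P* = €9 and Q* = 338.
With the tax collected from consumers, demand (in seller-price terms) shifts: Qd = 374 − 4(P + 11).
New equilibrium: consumers pay €15.6, producers receive €4.6, Q = 311.6. (Wedge: Pb − Ps = 11.)
Revenue = t · Q = 11 · 311.6 = €3427.6.

Tax revenue = €3427.6 thousand.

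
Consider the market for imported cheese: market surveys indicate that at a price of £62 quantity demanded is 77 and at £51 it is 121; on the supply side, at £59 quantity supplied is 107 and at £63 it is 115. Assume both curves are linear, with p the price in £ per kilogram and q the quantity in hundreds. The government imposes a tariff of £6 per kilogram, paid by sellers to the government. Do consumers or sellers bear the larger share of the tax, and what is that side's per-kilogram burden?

Demand slope: (121 − 77)/(51 − 62) = -4, so qd = 325 − 4p.
Supply slope: (115 − 107)/(63 − 59) = 2, so qs = 2p − 11.
Without the tax, 325 − 4p = 2p − 11 gives 6p = 336, so p* = £56 and q* = 101.
With the tax collected from sellers, supply shifts: qs = 2(p − 6) − 11.
New equilibrium: consumers pay £58, sellers receive £52, q = 93. (Wedge: pb − ps = 6.)
Per-kilogram burden: consumers £2, sellers £4.
Sellers take the larger share because supply is less price-elastic here (demand slope 4 vs supply slope 2).

Sellers bear the larger share: £4 per kilogram.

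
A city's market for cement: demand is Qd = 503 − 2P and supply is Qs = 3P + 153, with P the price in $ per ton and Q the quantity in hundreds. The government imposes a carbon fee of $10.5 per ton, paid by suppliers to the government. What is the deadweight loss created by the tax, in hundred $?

Deadweight loss = $66.15 hundred.

Without the tax, 503 − 2P = 3P + 153 gives 5P = 350, so P* = $70 and Q* = 363.
With the tax collected from suppliers, supply shifts: Qs = 3(P − 10.5) + 153.
Solving gives Q = 350.4 with buyers paying $76.3 and suppliers receiving $65.8 (the $10.5 wedge).
Quantity falls by |ΔQ| = |363 − 350.4| = 12.6.
DWL = ½ · t · |ΔQ| = ½ · 10.5 · 12.6 = $66.15.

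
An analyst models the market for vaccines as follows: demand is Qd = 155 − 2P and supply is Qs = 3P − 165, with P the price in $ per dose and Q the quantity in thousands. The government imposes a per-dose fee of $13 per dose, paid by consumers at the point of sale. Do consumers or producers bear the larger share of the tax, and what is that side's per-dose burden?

Consumers bear the larger share: $7.8 per dose.

Without the tax, 155 − 2P = 3P − 165 gives 5P = 320, so P* = $64 and Q* = 27.
With the tax collected from consumers, demand (in seller-price terms) shifts: Qd = 155 − 2(P + 13).
Solving gives Q = 11.4 with consumers paying $71.8 and producers receiving $58.8 (the $13 wedge).
Per-dose burden: consumers $7.8, producers $5.2.
Consumers take the larger share because demand is less price-elastic here (demand slope 2 vs supply slope 3).
The less price-elastic side of the market bears the larger share of a per-unit tax.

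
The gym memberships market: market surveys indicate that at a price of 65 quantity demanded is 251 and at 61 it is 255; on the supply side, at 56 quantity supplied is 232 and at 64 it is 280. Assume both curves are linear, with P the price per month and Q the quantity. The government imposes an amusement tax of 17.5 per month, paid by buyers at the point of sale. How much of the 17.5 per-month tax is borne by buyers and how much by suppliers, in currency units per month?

Buyers bear 15 per month; suppliers bear 2.5 per month.

Demand slope: (255 − 251)/(61 − 65) = -1, so Qd = 316 − P.
Supply slope: (280 − 232)/(64 − 56) = 6, so Qs = 6P − 104.
Without the tax, 316 − P = 6P − 104 gives 7P = 420, so P* = 60 and Q* = 256.
With the tax collected from buyers, demand (in seller-price terms) shifts: Qd = 316 − (P + 17.5).
New equilibrium: buyers pay 75, suppliers receive 57.5, Q = 241. (Wedge: Pb − Ps = 17.5.)
Burden on buyers: 15; on suppliers: 2.5. (They sum to 17.5.)
The less price-elastic side of the market bears the larger share of a per-unit tax.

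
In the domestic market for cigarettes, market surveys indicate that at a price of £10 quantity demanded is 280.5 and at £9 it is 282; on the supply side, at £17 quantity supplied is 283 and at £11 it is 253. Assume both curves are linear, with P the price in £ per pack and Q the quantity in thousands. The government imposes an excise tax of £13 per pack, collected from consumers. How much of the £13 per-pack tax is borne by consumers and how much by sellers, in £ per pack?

Consumers bear £10 per pack; sellers bear £3 per pack.

Demand slope: (282 − 280.5)/(9 − 10) = -1.5, so Qd = 295.5 − 1.5P.
Supply slope: (253 − 283)/(11 − 17) = 5, so Qs = 5P + 198.
Before the tax: set 295.5 − 1.5P = 5P + 198 → P* = £15, Q* = 273.
With the tax collected from consumers, demand (in seller-price terms) shifts: Qd = 295.5 − 1.5(P + 13).
New equilibrium: consumers pay £25, sellers receive £12, Q = 258. (Wedge: Pb − Ps = 13.)
Burden on consumers: £10; on sellers: £3. (They sum to £13.)
The less price-elastic side of the market bears the larger share of a per-unit tax.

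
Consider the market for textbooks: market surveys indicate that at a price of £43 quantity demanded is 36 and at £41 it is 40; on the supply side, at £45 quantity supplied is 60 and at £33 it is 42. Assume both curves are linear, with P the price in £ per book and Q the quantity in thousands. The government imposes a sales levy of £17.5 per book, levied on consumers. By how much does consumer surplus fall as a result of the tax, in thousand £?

Consumer surplus falls by £303.75 thousand.

Demand slope: (40 − 36)/(41 − 43) = -2, so Qd = 122 − 2P.
Supply slope: (42 − 60)/(33 − 45) = 1.5, so Qs = 1.5P − 7.5.
Before the tax: set 122 − 2P = 1.5P − 7.5 → P* = £37, Q* = 48.
With the tax collected from consumers, demand (in seller-price terms) shifts: Qd = 122 − 2(P + 17.5).
Solving gives Q = 33 with consumers paying £44.5 and sellers receiving £27 (the £17.5 wedge).
ΔCS is the trapezoid between Q = 33 and Q = 48 of height £7.5: ½ · (48 + 33) · 7.5 = £303.75.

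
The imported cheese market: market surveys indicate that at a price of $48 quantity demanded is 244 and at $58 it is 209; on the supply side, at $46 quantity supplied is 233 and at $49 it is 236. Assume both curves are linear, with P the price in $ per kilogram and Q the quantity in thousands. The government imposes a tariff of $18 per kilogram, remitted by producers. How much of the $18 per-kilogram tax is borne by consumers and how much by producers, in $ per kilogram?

Consumers bear $4 per kilogram; producers bear $14 per kilogram.

Demand slope: (209 − 244)/(58 − 48) = -3.5, so Qd = 412 − 3.5P.
Supply slope: (236 − 233)/(49 − 46) = 1, so Qs = P + 187.
Before the tax: set 412 − 3.5P = P + 187 → P* = $50, Q* = 237.
With the tax collected from producers, supply shifts: Qs = (P − 18) + 187.
New equilibrium: consumers pay $54, producers receive $36, Q = 223. (Wedge: Pb − Ps = 18.)
Burden on consumers: $4; on producers: $14. (They sum to $18.)
The less price-elastic side of the market bears the larger share of a per-unit tax.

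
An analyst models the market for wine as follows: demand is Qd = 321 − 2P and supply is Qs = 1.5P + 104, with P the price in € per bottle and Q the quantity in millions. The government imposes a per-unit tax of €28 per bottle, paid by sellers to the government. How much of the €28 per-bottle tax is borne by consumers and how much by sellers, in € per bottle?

Consumers bear €12 per bottle; sellers bear €16 per bottle.

Without the tax, 321 − 2P = 1.5P + 104 gives 3.5P = 217, so P* = €62 and Q* = 197.
With the tax collected from sellers, supply shifts: Qs = 1.5(P − 28) + 104.
New equilibrium: consumers pay €74, sellers receive €46, Q = 173. (Wedge: Pb − Ps = 28.)
Burden on consumers: €12; on sellers: €16. (They sum to €28.)
The less price-elastic side of the market bears the larger share of a per-unit tax.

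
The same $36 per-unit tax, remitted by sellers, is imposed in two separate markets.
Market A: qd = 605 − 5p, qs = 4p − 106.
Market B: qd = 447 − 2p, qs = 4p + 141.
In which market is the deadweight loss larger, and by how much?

Market A: pre-tax p* = $79, q* = 210; post-tax q = 130; deadweight loss = $1440.
Market B: pre-tax p* = $51, q* = 345; post-tax q = 297; deadweight loss = $864.
Difference: $1440 vs $864 → market A is larger by $576.

Market A, by $576.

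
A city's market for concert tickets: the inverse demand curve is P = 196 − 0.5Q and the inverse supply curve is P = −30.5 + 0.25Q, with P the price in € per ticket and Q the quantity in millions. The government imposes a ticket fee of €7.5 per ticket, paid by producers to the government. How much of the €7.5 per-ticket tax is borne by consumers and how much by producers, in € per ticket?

Inverting to Q(P) form: Qd = 392 − 2P; Qs = 4P + 122.
Without the tax, 392 − 2P = 4P + 122 gives 6P = 270, so P* = €45 and Q* = 302.
With the tax collected from producers, supply shifts: Qs = 4(P − 7.5) + 122.
New equilibrium: consumers pay €50, producers receive €42.5, Q = 292. (Wedge: Pb − Ps = 7.5.)
Burden on consumers: €5; on producers: €2.5. (They sum to €7.5.)

Consumers bear €5 per ticket; producers bear €2.5 per ticket.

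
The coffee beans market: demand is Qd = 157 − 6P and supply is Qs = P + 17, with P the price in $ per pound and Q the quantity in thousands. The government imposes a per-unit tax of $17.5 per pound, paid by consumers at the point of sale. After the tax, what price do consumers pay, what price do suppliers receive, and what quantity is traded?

Consumers pay $22.5; suppliers receive $5; quantity = 22.

Before the tax: set 157 − 6P = P + 17 → P* = $20, Q* = 37.
With the tax collected from consumers, demand (in seller-price terms) shifts: Qd = 157 − 6(P + 17.5).
Solving gives Q = 22 with consumers paying $22.5 and suppliers receiving $5 (the $17.5 wedge).
The less price-elastic side of the market bears the larger share of a per-unit tax.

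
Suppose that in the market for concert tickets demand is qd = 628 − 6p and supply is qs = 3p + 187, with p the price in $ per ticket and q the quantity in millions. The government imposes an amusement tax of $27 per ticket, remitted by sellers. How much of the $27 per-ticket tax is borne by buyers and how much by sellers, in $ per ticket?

Before the tax: set 628 − 6p = 3p + 187 → p* = $49, q* = 334.
With the tax collected from sellers, supply shifts: qs = 3(p − 27) + 187.
Solving gives q = 280 with buyers paying $58 and sellers receiving $31 (the $27 wedge).
Burden on buyers: $9; on sellers: $18. (They sum to $27.)

Buyers bear $9 per ticket; sellers bear $18 per ticket.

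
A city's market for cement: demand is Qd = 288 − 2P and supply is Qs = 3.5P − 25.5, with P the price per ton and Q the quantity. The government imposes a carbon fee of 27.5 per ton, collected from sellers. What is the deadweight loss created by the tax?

Deadweight loss = 481.25.

Before the tax: set 288 − 2P = 3.5P − 25.5 → P* = 57, Q* = 174.
With the tax collected from sellers, supply shifts: Qs = 3.5(P − 27.5) − 25.5.
Solving gives Q = 139 with consumers paying 74.5 and sellers receiving 47 (the 27.5 wedge).
Quantity falls by |ΔQ| = |174 − 139| = 35.
DWL = ½ · t · |ΔQ| = ½ · 27.5 · 35 = 481.25.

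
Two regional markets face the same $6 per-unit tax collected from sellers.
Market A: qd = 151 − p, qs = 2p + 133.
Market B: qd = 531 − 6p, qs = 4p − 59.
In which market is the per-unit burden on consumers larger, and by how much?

Market A, by $1.6.

Market A: pre-tax p* = $6, q* = 145; post-tax q = 141; per-unit burden on consumers = $4.
Market B: pre-tax p* = $59, q* = 177; post-tax q = 162.6; per-unit burden on consumers = $2.4.
Difference: $4 vs $2.4 → market A is larger by $1.6.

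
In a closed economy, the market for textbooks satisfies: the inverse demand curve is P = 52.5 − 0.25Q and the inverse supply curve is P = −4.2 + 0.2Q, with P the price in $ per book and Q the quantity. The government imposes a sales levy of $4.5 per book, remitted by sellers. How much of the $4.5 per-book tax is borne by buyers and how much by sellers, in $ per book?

Buyers bear $2.5 per book; sellers bear $2 per book.

Inverting to Q(P) form: Qd = 210 − 4P; Qs = 5P + 21.
Without the tax, 210 − 4P = 5P + 21 gives 9P = 189, so P* = $21 and Q* = 126.
With the tax collected from sellers, supply shifts: Qs = 5(P − 4.5) + 21.
Solving gives Q = 116 with buyers paying $23.5 and sellers receiving $19 (the $4.5 wedge).
Burden on buyers: $2.5; on sellers: $2. (They sum to $4.5.)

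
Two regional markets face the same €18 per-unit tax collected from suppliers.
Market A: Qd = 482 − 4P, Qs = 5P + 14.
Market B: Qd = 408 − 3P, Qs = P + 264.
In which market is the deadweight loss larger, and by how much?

Market A, by €238.5.

Market A: pre-tax P* = €52, Q* = 274; post-tax Q = 234; deadweight loss = €360.
Market B: pre-tax P* = €36, Q* = 300; post-tax Q = 286.5; deadweight loss = €121.5.
Difference: €360 vs €121.5 → market A is larger by €238.5.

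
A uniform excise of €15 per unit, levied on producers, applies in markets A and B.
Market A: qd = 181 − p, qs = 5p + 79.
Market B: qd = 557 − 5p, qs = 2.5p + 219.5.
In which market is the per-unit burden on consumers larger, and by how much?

Market A, by €7.5.

Market A: pre-tax p* = €17, q* = 164; post-tax q = 151.5; per-unit burden on consumers = €12.5.
Market B: pre-tax p* = €45, q* = 332; post-tax q = 307; per-unit burden on consumers = €5.
Difference: €12.5 vs €5 → market A is larger by €7.5.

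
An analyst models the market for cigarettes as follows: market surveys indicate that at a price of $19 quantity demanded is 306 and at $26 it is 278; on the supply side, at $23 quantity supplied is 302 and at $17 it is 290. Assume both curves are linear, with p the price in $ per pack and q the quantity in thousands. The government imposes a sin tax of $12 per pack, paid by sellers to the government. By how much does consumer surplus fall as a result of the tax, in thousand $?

Demand slope: (278 − 306)/(26 − 19) = -4, so qd = 382 − 4p.
Supply slope: (290 − 302)/(17 − 23) = 2, so qs = 2p + 256.
Before the tax: set 382 − 4p = 2p + 256 → p* = $21, q* = 298.
With the tax collected from sellers, supply shifts: qs = 2(p − 12) + 256.
New equilibrium: buyers pay $25, sellers receive $13, q = 282. (Wedge: pb − ps = 12.)
ΔCS is the trapezoid between Q = 282 and Q = 298 of height $4: ½ · (298 + 282) · 4 = $1160.

Consumer surplus falls by $1160 thousand.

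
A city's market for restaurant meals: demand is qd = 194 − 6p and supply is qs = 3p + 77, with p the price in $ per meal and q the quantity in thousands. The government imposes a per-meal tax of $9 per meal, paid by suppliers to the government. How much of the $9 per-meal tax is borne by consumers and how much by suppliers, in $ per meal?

Consumers bear $3 per meal; suppliers bear $6 per meal.

Before the tax: set 194 − 6p = 3p + 77 → p* = $13, q* = 116.
With the tax collected from suppliers, supply shifts: qs = 3(p − 9) + 77.
Solving gives q = 98 with consumers paying $16 and suppliers receiving $7 (the $9 wedge).
Burden on consumers: $3; on suppliers: $6. (They sum to $9.)
The less price-elastic side of the market bears the larger share of a per-unit tax.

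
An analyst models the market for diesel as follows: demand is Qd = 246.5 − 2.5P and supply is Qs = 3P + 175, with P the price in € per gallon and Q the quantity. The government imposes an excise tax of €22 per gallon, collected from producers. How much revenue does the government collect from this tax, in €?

Without the tax, 246.5 − 2.5P = 3P + 175 gives 5.5P = 71.5, so P* = €13 and Q* = 214.
With the tax collected from producers, supply shifts: Qs = 3(P − 22) + 175.
New equilibrium: buyers pay €25, producers receive €3, Q = 184. (Wedge: Pb − Ps = 22.)
Revenue = t · Q = 22 · 184 = €4048.

Tax revenue = €4048.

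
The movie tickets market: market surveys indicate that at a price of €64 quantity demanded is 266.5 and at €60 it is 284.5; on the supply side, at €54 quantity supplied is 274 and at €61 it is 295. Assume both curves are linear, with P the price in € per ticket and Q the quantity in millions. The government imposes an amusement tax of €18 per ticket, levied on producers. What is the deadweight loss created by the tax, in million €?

Deadweight loss = €291.6 million.

Demand slope: (284.5 − 266.5)/(60 − 64) = -4.5, so Qd = 554.5 − 4.5P.
Supply slope: (295 − 274)/(61 − 54) = 3, so Qs = 3P + 112.
Without the tax, 554.5 − 4.5P = 3P + 112 gives 7.5P = 442.5, so P* = €59 and Q* = 289.
With the tax collected from producers, supply shifts: Qs = 3(P − 18) + 112.
Solving gives Q = 256.6 with buyers paying €66.2 and producers receiving €48.2 (the €18 wedge).
Quantity falls by |ΔQ| = |289 − 256.6| = 32.4.
DWL = ½ · t · |ΔQ| = ½ · 18 · 32.4 = €291.6.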